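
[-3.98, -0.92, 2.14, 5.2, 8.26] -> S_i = -3.98 + 3.06*i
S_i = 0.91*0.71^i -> [0.91, 0.65, 0.46, 0.33, 0.23]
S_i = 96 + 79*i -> [96, 175, 254, 333, 412]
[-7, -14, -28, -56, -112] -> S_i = -7*2^i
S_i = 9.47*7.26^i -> [9.47, 68.75, 499.14, 3623.76, 26308.52]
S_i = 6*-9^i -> [6, -54, 486, -4374, 39366]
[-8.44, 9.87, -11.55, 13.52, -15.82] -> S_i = -8.44*(-1.17)^i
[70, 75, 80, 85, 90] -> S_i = 70 + 5*i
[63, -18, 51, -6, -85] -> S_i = Random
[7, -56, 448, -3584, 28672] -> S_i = 7*-8^i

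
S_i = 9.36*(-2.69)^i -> [9.36, -25.18, 67.73, -182.19, 490.1]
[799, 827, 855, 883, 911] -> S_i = 799 + 28*i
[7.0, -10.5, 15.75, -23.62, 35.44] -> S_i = 7.00*(-1.50)^i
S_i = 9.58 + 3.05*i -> [9.58, 12.63, 15.68, 18.73, 21.78]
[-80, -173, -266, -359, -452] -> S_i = -80 + -93*i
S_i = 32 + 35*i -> [32, 67, 102, 137, 172]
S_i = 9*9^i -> [9, 81, 729, 6561, 59049]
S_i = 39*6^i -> [39, 234, 1404, 8424, 50544]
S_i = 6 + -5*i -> [6, 1, -4, -9, -14]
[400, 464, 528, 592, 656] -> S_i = 400 + 64*i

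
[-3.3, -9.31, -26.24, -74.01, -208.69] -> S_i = -3.30*2.82^i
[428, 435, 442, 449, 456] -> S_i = 428 + 7*i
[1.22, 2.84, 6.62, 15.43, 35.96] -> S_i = 1.22*2.33^i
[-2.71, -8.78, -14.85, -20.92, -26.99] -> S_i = -2.71 + -6.07*i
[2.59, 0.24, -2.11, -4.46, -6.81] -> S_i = 2.59 + -2.35*i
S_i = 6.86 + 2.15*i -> [6.86, 9.01, 11.16, 13.31, 15.46]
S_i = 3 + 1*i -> [3, 4, 5, 6, 7]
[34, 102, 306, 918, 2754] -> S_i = 34*3^i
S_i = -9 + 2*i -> [-9, -7, -5, -3, -1]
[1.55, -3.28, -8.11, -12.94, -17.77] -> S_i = 1.55 + -4.83*i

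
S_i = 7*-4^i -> [7, -28, 112, -448, 1792]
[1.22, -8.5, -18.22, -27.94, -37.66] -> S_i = 1.22 + -9.72*i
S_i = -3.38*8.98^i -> [-3.38, -30.35, -272.56, -2447.63, -21979.71]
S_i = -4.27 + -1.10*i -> [-4.27, -5.37, -6.47, -7.57, -8.67]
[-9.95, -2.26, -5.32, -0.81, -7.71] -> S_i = Random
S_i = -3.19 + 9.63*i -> [-3.19, 6.44, 16.07, 25.7, 35.33]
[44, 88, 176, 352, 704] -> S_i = 44*2^i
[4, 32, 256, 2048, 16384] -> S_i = 4*8^i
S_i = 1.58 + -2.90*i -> [1.58, -1.32, -4.22, -7.12, -10.02]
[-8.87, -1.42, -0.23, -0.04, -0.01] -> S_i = -8.87*0.16^i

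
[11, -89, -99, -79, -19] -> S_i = Random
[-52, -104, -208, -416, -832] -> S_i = -52*2^i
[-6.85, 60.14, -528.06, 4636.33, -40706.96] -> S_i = -6.85*(-8.78)^i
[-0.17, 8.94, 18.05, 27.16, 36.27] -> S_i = -0.17 + 9.11*i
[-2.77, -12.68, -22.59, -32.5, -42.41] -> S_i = -2.77 + -9.91*i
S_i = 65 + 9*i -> [65, 74, 83, 92, 101]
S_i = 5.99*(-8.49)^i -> [5.99, -50.86, 431.76, -3665.64, 31121.29]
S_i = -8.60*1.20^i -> [-8.6, -10.32, -12.38, -14.86, -17.83]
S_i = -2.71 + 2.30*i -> [-2.71, -0.41, 1.89, 4.19, 6.49]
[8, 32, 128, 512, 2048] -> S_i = 8*4^i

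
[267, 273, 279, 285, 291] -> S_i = 267 + 6*i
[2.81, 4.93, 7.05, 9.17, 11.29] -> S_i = 2.81 + 2.12*i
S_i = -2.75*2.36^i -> [-2.75, -6.49, -15.32, -36.15, -85.31]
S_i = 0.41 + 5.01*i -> [0.41, 5.42, 10.43, 15.44, 20.45]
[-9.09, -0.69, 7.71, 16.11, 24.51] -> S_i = -9.09 + 8.40*i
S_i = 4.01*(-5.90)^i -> [4.01, -23.66, 139.59, -823.57, 4859.06]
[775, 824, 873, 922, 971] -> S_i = 775 + 49*i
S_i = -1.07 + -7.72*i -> [-1.07, -8.79, -16.51, -24.23, -31.95]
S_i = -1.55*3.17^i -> [-1.55, -4.91, -15.58, -49.38, -156.52]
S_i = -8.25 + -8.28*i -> [-8.25, -16.53, -24.81, -33.09, -41.37]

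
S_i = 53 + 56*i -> [53, 109, 165, 221, 277]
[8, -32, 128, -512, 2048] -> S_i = 8*-4^i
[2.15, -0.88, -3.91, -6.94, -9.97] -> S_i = 2.15 + -3.03*i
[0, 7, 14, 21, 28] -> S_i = 0 + 7*i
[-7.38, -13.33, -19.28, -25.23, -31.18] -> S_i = -7.38 + -5.95*i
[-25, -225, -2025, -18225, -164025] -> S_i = -25*9^i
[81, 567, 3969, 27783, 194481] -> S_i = 81*7^i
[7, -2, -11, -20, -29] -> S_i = 7 + -9*i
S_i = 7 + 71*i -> [7, 78, 149, 220, 291]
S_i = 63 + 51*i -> [63, 114, 165, 216, 267]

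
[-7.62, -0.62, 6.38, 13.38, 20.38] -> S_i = -7.62 + 7.00*i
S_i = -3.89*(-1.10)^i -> [-3.89, 4.28, -4.71, 5.18, -5.7]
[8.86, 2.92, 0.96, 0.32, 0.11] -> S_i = 8.86*0.33^i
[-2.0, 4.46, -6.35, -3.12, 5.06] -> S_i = Random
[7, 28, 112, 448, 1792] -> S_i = 7*4^i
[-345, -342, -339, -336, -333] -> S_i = -345 + 3*i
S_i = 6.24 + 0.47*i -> [6.24, 6.71, 7.18, 7.65, 8.12]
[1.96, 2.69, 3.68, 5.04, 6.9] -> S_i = 1.96*1.37^i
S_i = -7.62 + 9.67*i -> [-7.62, 2.05, 11.72, 21.39, 31.06]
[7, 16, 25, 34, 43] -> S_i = 7 + 9*i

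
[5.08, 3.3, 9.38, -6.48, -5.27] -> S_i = Random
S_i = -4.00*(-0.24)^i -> [-4.0, 0.96, -0.23, 0.06, -0.01]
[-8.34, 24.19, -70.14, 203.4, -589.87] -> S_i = -8.34*(-2.90)^i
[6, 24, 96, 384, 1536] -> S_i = 6*4^i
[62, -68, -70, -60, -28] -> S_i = Random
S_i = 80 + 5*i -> [80, 85, 90, 95, 100]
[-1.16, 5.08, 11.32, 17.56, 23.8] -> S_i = -1.16 + 6.24*i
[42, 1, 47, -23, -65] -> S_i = Random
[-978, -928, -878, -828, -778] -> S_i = -978 + 50*i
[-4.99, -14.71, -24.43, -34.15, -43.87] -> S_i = -4.99 + -9.72*i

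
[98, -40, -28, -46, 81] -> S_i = Random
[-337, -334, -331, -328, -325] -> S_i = -337 + 3*i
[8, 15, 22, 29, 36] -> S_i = 8 + 7*i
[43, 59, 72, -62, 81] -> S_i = Random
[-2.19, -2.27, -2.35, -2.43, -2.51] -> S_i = -2.19 + -0.08*i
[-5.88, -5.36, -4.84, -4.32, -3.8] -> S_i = -5.88 + 0.52*i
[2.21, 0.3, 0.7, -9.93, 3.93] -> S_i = Random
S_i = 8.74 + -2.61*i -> [8.74, 6.13, 3.52, 0.91, -1.7]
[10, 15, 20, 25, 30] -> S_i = 10 + 5*i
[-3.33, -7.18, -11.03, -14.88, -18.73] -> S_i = -3.33 + -3.85*i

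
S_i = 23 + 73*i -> [23, 96, 169, 242, 315]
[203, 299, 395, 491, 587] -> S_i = 203 + 96*i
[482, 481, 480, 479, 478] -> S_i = 482 + -1*i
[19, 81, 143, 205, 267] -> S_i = 19 + 62*i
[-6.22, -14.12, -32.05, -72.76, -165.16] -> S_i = -6.22*2.27^i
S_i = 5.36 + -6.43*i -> [5.36, -1.07, -7.5, -13.93, -20.36]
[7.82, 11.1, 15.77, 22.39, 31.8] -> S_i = 7.82*1.42^i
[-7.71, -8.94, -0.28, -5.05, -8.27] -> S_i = Random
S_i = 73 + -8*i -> [73, 65, 57, 49, 41]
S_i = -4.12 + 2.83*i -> [-4.12, -1.29, 1.54, 4.37, 7.2]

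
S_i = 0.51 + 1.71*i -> [0.51, 2.22, 3.93, 5.64, 7.35]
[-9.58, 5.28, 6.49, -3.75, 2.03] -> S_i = Random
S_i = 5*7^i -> [5, 35, 245, 1715, 12005]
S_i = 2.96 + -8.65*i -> [2.96, -5.69, -14.34, -22.99, -31.64]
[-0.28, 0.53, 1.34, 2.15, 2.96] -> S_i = -0.28 + 0.81*i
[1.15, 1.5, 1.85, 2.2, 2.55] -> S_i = 1.15 + 0.35*i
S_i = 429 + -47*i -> [429, 382, 335, 288, 241]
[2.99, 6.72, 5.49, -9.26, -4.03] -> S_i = Random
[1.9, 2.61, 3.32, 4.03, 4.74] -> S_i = 1.90 + 0.71*i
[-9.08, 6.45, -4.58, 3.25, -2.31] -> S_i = -9.08*(-0.71)^i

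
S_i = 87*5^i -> [87, 435, 2175, 10875, 54375]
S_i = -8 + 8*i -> [-8, 0, 8, 16, 24]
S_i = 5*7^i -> [5, 35, 245, 1715, 12005]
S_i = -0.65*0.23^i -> [-0.65, -0.15, -0.03, -0.01, -0.0]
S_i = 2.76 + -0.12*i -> [2.76, 2.64, 2.52, 2.4, 2.28]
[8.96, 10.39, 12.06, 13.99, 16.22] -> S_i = 8.96*1.16^i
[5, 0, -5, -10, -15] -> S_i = 5 + -5*i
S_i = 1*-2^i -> [1, -2, 4, -8, 16]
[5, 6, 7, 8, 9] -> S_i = 5 + 1*i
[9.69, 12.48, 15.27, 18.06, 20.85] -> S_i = 9.69 + 2.79*i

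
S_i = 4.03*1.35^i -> [4.03, 5.44, 7.34, 9.92, 13.39]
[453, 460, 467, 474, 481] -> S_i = 453 + 7*i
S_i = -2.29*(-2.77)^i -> [-2.29, 6.34, -17.57, 48.67, -134.82]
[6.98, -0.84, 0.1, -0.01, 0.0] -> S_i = 6.98*(-0.12)^i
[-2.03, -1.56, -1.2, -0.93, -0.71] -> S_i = -2.03*0.77^i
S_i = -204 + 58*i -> [-204, -146, -88, -30, 28]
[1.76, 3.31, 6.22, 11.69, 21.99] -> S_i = 1.76*1.88^i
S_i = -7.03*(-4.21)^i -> [-7.03, 29.6, -124.6, 524.57, -2208.43]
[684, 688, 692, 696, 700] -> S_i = 684 + 4*i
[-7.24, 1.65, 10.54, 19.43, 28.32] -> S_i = -7.24 + 8.89*i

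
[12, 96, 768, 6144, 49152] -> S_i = 12*8^i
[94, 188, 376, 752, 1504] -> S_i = 94*2^i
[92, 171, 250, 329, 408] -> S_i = 92 + 79*i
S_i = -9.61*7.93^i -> [-9.61, -76.21, -604.32, -4792.29, -38002.85]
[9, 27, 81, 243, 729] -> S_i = 9*3^i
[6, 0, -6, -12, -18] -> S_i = 6 + -6*i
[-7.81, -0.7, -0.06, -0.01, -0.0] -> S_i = -7.81*0.09^i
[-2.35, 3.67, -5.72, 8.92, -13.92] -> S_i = -2.35*(-1.56)^i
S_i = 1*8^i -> [1, 8, 64, 512, 4096]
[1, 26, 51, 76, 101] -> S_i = 1 + 25*i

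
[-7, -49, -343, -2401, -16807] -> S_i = -7*7^i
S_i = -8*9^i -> [-8, -72, -648, -5832, -52488]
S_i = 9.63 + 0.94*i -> [9.63, 10.57, 11.51, 12.45, 13.39]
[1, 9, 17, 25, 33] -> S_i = 1 + 8*i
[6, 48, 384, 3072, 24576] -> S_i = 6*8^i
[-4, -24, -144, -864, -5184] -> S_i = -4*6^i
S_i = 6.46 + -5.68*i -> [6.46, 0.78, -4.9, -10.58, -16.26]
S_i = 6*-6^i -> [6, -36, 216, -1296, 7776]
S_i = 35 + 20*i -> [35, 55, 75, 95, 115]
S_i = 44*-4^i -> [44, -176, 704, -2816, 11264]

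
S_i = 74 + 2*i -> [74, 76, 78, 80, 82]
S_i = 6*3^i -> [6, 18, 54, 162, 486]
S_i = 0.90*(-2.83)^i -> [0.9, -2.55, 7.21, -20.4, 57.73]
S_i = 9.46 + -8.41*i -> [9.46, 1.05, -7.36, -15.77, -24.18]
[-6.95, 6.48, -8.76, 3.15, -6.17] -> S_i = Random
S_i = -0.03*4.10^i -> [-0.03, -0.12, -0.5, -2.07, -8.48]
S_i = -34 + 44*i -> [-34, 10, 54, 98, 142]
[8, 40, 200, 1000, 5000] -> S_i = 8*5^i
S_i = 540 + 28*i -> [540, 568, 596, 624, 652]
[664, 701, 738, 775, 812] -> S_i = 664 + 37*i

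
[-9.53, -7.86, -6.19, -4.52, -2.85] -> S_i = -9.53 + 1.67*i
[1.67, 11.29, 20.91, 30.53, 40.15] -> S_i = 1.67 + 9.62*i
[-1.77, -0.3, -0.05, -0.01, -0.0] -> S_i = -1.77*0.17^i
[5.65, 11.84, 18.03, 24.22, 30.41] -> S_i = 5.65 + 6.19*i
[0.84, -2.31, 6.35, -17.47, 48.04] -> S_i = 0.84*(-2.75)^i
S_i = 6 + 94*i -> [6, 100, 194, 288, 382]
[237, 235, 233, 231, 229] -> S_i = 237 + -2*i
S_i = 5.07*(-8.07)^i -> [5.07, -40.91, 330.18, -2664.58, 21503.15]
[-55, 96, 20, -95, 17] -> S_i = Random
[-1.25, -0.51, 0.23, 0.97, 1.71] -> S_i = -1.25 + 0.74*i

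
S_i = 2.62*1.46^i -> [2.62, 3.83, 5.58, 8.15, 11.9]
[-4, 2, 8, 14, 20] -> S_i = -4 + 6*i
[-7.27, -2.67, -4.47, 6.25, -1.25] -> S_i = Random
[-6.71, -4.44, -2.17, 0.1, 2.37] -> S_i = -6.71 + 2.27*i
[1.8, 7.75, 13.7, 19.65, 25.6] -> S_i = 1.80 + 5.95*i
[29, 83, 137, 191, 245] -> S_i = 29 + 54*i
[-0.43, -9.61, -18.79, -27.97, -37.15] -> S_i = -0.43 + -9.18*i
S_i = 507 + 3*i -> [507, 510, 513, 516, 519]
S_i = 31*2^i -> [31, 62, 124, 248, 496]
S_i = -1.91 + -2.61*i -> [-1.91, -4.52, -7.13, -9.74, -12.35]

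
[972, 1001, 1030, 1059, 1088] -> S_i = 972 + 29*i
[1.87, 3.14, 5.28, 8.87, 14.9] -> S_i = 1.87*1.68^i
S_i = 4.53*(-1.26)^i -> [4.53, -5.71, 7.19, -9.06, 11.42]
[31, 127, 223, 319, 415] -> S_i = 31 + 96*i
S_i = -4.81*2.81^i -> [-4.81, -13.52, -37.98, -106.72, -299.9]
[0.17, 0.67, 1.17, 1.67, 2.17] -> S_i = 0.17 + 0.50*i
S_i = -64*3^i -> [-64, -192, -576, -1728, -5184]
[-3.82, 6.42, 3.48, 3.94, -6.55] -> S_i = Random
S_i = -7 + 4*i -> [-7, -3, 1, 5, 9]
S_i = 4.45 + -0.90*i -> [4.45, 3.55, 2.65, 1.75, 0.85]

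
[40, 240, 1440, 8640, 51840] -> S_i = 40*6^i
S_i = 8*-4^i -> [8, -32, 128, -512, 2048]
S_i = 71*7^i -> [71, 497, 3479, 24353, 170471]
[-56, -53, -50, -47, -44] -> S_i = -56 + 3*i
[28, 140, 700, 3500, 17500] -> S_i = 28*5^i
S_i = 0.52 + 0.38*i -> [0.52, 0.9, 1.28, 1.66, 2.04]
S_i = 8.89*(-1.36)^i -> [8.89, -12.09, 16.44, -22.36, 30.41]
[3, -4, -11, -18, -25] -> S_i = 3 + -7*i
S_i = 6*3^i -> [6, 18, 54, 162, 486]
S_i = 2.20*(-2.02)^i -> [2.2, -4.44, 8.98, -18.13, 36.63]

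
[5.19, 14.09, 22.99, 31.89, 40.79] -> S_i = 5.19 + 8.90*i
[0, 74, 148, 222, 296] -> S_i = 0 + 74*i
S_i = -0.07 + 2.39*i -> [-0.07, 2.32, 4.71, 7.1, 9.49]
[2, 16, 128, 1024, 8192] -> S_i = 2*8^i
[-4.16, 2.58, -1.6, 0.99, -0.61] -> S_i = -4.16*(-0.62)^i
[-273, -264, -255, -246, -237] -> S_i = -273 + 9*i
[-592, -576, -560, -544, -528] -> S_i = -592 + 16*i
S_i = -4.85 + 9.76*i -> [-4.85, 4.91, 14.67, 24.43, 34.19]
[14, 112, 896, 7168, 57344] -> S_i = 14*8^i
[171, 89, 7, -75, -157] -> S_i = 171 + -82*i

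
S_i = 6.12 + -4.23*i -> [6.12, 1.89, -2.34, -6.57, -10.8]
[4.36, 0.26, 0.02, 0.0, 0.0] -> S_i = 4.36*0.06^i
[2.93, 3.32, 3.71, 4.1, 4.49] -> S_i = 2.93 + 0.39*i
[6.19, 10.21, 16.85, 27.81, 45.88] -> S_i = 6.19*1.65^i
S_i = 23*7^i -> [23, 161, 1127, 7889, 55223]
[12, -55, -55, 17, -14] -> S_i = Random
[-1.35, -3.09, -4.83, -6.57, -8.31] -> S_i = -1.35 + -1.74*i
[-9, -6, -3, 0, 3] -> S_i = -9 + 3*i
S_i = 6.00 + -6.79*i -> [6.0, -0.79, -7.58, -14.37, -21.16]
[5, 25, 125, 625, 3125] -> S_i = 5*5^i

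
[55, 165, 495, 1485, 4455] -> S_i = 55*3^i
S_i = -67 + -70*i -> [-67, -137, -207, -277, -347]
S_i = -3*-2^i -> [-3, 6, -12, 24, -48]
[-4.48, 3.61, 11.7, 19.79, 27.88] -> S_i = -4.48 + 8.09*i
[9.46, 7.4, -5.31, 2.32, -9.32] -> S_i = Random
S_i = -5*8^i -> [-5, -40, -320, -2560, -20480]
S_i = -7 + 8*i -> [-7, 1, 9, 17, 25]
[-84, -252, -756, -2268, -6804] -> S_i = -84*3^i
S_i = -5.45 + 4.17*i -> [-5.45, -1.28, 2.89, 7.06, 11.23]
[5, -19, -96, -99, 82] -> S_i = Random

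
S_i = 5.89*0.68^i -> [5.89, 4.01, 2.72, 1.85, 1.26]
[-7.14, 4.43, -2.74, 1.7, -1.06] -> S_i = -7.14*(-0.62)^i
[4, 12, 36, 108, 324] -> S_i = 4*3^i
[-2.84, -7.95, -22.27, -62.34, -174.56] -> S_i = -2.84*2.80^i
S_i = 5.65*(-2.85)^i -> [5.65, -16.1, 45.89, -130.79, 372.76]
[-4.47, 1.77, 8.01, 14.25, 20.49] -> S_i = -4.47 + 6.24*i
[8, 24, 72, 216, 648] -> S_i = 8*3^i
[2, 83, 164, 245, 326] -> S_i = 2 + 81*i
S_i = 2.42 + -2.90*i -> [2.42, -0.48, -3.38, -6.28, -9.18]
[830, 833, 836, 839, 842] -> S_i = 830 + 3*i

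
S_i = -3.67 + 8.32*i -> [-3.67, 4.65, 12.97, 21.29, 29.61]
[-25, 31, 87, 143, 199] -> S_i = -25 + 56*i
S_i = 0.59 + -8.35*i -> [0.59, -7.76, -16.11, -24.46, -32.81]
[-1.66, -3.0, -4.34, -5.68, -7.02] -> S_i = -1.66 + -1.34*i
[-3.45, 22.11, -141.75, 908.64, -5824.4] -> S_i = -3.45*(-6.41)^i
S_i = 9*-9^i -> [9, -81, 729, -6561, 59049]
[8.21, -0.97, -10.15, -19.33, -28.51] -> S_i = 8.21 + -9.18*i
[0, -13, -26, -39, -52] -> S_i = 0 + -13*i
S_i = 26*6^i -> [26, 156, 936, 5616, 33696]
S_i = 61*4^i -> [61, 244, 976, 3904, 15616]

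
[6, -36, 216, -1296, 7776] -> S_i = 6*-6^i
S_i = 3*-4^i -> [3, -12, 48, -192, 768]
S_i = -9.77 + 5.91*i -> [-9.77, -3.86, 2.05, 7.96, 13.87]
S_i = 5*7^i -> [5, 35, 245, 1715, 12005]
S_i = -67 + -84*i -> [-67, -151, -235, -319, -403]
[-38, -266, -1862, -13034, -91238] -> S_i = -38*7^i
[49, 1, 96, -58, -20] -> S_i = Random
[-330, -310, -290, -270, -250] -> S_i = -330 + 20*i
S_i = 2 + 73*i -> [2, 75, 148, 221, 294]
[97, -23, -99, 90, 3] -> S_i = Random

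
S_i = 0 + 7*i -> [0, 7, 14, 21, 28]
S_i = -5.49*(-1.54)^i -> [-5.49, 8.45, -13.02, 20.05, -30.88]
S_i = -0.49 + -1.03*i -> [-0.49, -1.52, -2.55, -3.58, -4.61]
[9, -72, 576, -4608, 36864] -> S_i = 9*-8^i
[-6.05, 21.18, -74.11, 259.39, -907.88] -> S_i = -6.05*(-3.50)^i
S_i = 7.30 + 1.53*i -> [7.3, 8.83, 10.36, 11.89, 13.42]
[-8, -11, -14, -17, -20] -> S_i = -8 + -3*i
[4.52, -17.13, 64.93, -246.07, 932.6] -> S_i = 4.52*(-3.79)^i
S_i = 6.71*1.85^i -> [6.71, 12.41, 22.96, 42.49, 78.6]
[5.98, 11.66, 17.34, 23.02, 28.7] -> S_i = 5.98 + 5.68*i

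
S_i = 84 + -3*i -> [84, 81, 78, 75, 72]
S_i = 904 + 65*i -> [904, 969, 1034, 1099, 1164]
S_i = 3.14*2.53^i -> [3.14, 7.94, 20.1, 50.85, 128.65]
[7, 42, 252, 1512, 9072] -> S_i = 7*6^i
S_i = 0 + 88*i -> [0, 88, 176, 264, 352]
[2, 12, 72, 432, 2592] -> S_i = 2*6^i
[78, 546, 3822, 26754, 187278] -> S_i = 78*7^i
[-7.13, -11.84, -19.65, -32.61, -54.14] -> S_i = -7.13*1.66^i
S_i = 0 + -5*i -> [0, -5, -10, -15, -20]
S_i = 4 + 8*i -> [4, 12, 20, 28, 36]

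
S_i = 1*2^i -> [1, 2, 4, 8, 16]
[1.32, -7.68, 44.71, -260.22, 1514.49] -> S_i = 1.32*(-5.82)^i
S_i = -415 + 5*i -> [-415, -410, -405, -400, -395]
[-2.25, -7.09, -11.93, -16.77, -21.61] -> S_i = -2.25 + -4.84*i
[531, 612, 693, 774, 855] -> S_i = 531 + 81*i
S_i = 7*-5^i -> [7, -35, 175, -875, 4375]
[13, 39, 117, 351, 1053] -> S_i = 13*3^i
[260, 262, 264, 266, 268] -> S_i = 260 + 2*i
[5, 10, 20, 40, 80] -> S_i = 5*2^i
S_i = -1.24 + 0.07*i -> [-1.24, -1.17, -1.1, -1.03, -0.96]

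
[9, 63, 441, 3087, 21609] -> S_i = 9*7^i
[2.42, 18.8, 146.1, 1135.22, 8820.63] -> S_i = 2.42*7.77^i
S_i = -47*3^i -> [-47, -141, -423, -1269, -3807]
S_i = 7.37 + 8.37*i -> [7.37, 15.74, 24.11, 32.48, 40.85]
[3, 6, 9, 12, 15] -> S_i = 3 + 3*i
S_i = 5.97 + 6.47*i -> [5.97, 12.44, 18.91, 25.38, 31.85]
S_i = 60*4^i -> [60, 240, 960, 3840, 15360]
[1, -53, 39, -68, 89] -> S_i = Random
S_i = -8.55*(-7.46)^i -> [-8.55, 63.78, -475.82, 3549.63, -26480.21]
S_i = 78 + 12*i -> [78, 90, 102, 114, 126]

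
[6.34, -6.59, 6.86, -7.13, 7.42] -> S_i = 6.34*(-1.04)^i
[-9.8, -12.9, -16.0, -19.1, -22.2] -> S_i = -9.80 + -3.10*i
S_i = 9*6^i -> [9, 54, 324, 1944, 11664]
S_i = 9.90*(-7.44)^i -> [9.9, -73.66, 548.0, -4077.12, 30333.81]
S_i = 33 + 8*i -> [33, 41, 49, 57, 65]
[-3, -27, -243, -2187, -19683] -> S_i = -3*9^i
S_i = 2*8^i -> [2, 16, 128, 1024, 8192]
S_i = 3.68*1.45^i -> [3.68, 5.34, 7.74, 11.22, 16.27]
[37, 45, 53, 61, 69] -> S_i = 37 + 8*i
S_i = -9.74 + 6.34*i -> [-9.74, -3.4, 2.94, 9.28, 15.62]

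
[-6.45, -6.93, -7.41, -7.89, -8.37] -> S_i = -6.45 + -0.48*i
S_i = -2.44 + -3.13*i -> [-2.44, -5.57, -8.7, -11.83, -14.96]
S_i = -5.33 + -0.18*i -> [-5.33, -5.51, -5.69, -5.87, -6.05]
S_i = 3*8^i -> [3, 24, 192, 1536, 12288]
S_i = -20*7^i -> [-20, -140, -980, -6860, -48020]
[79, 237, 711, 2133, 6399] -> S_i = 79*3^i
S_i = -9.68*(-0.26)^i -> [-9.68, 2.52, -0.65, 0.17, -0.04]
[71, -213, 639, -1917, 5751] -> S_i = 71*-3^i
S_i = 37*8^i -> [37, 296, 2368, 18944, 151552]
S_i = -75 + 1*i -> [-75, -74, -73, -72, -71]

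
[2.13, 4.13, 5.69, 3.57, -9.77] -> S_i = Random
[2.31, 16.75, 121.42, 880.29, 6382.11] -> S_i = 2.31*7.25^i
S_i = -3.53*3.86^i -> [-3.53, -13.63, -52.6, -203.02, -783.65]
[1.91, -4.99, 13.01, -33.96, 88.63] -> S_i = 1.91*(-2.61)^i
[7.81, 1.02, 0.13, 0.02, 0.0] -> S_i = 7.81*0.13^i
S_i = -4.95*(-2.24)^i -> [-4.95, 11.09, -24.84, 55.64, -124.62]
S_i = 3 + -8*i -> [3, -5, -13, -21, -29]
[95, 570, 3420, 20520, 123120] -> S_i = 95*6^i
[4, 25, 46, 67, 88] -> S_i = 4 + 21*i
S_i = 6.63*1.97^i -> [6.63, 13.06, 25.73, 50.69, 99.86]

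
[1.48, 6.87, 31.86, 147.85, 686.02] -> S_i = 1.48*4.64^i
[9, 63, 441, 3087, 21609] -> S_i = 9*7^i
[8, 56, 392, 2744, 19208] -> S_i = 8*7^i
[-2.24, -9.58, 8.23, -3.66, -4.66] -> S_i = Random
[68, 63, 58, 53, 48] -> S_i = 68 + -5*i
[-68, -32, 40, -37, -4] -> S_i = Random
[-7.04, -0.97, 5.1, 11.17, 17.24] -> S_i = -7.04 + 6.07*i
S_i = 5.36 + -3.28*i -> [5.36, 2.08, -1.2, -4.48, -7.76]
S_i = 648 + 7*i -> [648, 655, 662, 669, 676]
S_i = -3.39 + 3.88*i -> [-3.39, 0.49, 4.37, 8.25, 12.13]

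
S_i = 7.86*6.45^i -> [7.86, 50.7, 327.0, 2109.12, 13603.84]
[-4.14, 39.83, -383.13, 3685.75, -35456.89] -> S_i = -4.14*(-9.62)^i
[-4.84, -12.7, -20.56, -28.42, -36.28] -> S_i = -4.84 + -7.86*i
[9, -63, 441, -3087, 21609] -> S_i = 9*-7^i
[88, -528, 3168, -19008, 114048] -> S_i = 88*-6^i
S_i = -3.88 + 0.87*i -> [-3.88, -3.01, -2.14, -1.27, -0.4]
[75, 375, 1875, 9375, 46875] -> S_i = 75*5^i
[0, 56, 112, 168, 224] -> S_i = 0 + 56*i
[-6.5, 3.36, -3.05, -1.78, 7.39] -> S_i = Random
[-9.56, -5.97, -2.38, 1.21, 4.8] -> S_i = -9.56 + 3.59*i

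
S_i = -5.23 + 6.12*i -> [-5.23, 0.89, 7.01, 13.13, 19.25]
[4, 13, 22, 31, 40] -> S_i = 4 + 9*i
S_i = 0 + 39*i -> [0, 39, 78, 117, 156]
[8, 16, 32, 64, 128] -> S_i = 8*2^i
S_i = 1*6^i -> [1, 6, 36, 216, 1296]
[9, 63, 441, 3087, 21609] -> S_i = 9*7^i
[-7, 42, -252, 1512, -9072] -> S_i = -7*-6^i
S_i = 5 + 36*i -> [5, 41, 77, 113, 149]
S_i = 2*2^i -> [2, 4, 8, 16, 32]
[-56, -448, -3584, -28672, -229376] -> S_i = -56*8^i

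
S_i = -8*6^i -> [-8, -48, -288, -1728, -10368]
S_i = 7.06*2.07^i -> [7.06, 14.61, 30.25, 62.62, 129.62]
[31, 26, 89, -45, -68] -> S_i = Random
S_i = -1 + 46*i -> [-1, 45, 91, 137, 183]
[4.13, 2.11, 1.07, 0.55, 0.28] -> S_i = 4.13*0.51^i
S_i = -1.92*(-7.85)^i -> [-1.92, 15.07, -118.32, 928.77, -7290.88]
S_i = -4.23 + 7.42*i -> [-4.23, 3.19, 10.61, 18.03, 25.45]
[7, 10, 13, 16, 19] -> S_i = 7 + 3*i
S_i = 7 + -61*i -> [7, -54, -115, -176, -237]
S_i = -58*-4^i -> [-58, 232, -928, 3712, -14848]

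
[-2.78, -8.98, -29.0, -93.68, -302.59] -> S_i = -2.78*3.23^i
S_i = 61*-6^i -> [61, -366, 2196, -13176, 79056]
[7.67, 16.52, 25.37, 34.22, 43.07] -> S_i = 7.67 + 8.85*i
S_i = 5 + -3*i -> [5, 2, -1, -4, -7]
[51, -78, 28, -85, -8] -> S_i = Random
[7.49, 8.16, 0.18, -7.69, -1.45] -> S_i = Random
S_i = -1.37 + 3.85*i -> [-1.37, 2.48, 6.33, 10.18, 14.03]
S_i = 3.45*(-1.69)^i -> [3.45, -5.83, 9.85, -16.65, 28.14]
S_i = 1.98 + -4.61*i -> [1.98, -2.63, -7.24, -11.85, -16.46]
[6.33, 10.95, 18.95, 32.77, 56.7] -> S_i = 6.33*1.73^i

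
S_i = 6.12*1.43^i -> [6.12, 8.75, 12.51, 17.9, 25.59]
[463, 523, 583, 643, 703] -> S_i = 463 + 60*i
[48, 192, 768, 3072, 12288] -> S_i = 48*4^i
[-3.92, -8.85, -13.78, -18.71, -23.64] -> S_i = -3.92 + -4.93*i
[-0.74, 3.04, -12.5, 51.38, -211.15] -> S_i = -0.74*(-4.11)^i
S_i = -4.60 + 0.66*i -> [-4.6, -3.94, -3.28, -2.62, -1.96]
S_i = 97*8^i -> [97, 776, 6208, 49664, 397312]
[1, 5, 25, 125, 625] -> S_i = 1*5^i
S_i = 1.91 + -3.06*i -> [1.91, -1.15, -4.21, -7.27, -10.33]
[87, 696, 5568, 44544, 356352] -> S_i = 87*8^i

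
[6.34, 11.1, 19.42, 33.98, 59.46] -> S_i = 6.34*1.75^i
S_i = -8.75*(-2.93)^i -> [-8.75, 25.64, -75.12, 220.1, -644.88]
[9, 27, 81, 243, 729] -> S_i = 9*3^i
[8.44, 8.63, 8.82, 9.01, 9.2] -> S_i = 8.44 + 0.19*i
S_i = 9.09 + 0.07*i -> [9.09, 9.16, 9.23, 9.3, 9.37]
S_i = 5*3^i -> [5, 15, 45, 135, 405]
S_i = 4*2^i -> [4, 8, 16, 32, 64]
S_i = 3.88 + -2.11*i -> [3.88, 1.77, -0.34, -2.45, -4.56]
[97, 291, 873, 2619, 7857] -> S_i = 97*3^i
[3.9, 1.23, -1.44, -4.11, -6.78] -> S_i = 3.90 + -2.67*i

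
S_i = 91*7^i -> [91, 637, 4459, 31213, 218491]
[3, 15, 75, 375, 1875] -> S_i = 3*5^i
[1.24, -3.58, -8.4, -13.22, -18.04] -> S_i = 1.24 + -4.82*i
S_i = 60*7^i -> [60, 420, 2940, 20580, 144060]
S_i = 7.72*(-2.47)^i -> [7.72, -19.07, 47.1, -116.33, 287.35]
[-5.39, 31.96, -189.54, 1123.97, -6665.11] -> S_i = -5.39*(-5.93)^i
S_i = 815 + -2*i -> [815, 813, 811, 809, 807]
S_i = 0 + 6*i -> [0, 6, 12, 18, 24]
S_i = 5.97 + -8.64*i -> [5.97, -2.67, -11.31, -19.95, -28.59]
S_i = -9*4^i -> [-9, -36, -144, -576, -2304]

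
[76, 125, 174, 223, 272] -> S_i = 76 + 49*i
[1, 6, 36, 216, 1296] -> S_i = 1*6^i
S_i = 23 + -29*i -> [23, -6, -35, -64, -93]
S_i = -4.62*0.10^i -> [-4.62, -0.46, -0.05, -0.0, -0.0]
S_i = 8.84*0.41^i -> [8.84, 3.62, 1.49, 0.61, 0.25]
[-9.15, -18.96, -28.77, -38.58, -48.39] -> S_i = -9.15 + -9.81*i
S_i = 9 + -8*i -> [9, 1, -7, -15, -23]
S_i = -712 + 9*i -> [-712, -703, -694, -685, -676]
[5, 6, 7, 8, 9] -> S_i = 5 + 1*i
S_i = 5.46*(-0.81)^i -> [5.46, -4.42, 3.58, -2.9, 2.35]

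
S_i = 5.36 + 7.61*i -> [5.36, 12.97, 20.58, 28.19, 35.8]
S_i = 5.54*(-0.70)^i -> [5.54, -3.88, 2.71, -1.9, 1.33]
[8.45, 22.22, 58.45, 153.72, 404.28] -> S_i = 8.45*2.63^i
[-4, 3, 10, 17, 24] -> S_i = -4 + 7*i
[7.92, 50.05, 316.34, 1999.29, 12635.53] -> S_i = 7.92*6.32^i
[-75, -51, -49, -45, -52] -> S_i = Random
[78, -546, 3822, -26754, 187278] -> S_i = 78*-7^i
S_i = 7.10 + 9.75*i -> [7.1, 16.85, 26.6, 36.35, 46.1]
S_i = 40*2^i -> [40, 80, 160, 320, 640]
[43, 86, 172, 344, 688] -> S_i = 43*2^i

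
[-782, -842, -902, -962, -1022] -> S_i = -782 + -60*i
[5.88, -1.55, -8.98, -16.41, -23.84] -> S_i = 5.88 + -7.43*i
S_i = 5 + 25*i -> [5, 30, 55, 80, 105]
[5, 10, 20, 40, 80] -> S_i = 5*2^i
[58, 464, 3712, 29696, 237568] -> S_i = 58*8^i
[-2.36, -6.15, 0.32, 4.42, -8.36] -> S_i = Random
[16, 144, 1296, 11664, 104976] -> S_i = 16*9^i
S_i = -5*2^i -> [-5, -10, -20, -40, -80]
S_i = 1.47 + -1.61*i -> [1.47, -0.14, -1.75, -3.36, -4.97]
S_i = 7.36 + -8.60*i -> [7.36, -1.24, -9.84, -18.44, -27.04]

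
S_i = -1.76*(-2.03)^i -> [-1.76, 3.57, -7.25, 14.72, -29.89]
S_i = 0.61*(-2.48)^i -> [0.61, -1.51, 3.75, -9.3, 23.07]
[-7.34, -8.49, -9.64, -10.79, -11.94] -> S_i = -7.34 + -1.15*i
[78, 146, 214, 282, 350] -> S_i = 78 + 68*i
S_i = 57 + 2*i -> [57, 59, 61, 63, 65]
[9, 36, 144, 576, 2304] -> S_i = 9*4^i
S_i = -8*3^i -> [-8, -24, -72, -216, -648]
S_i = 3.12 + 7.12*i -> [3.12, 10.24, 17.36, 24.48, 31.6]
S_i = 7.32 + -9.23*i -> [7.32, -1.91, -11.14, -20.37, -29.6]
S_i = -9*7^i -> [-9, -63, -441, -3087, -21609]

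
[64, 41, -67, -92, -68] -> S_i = Random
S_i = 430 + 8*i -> [430, 438, 446, 454, 462]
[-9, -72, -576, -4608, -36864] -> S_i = -9*8^i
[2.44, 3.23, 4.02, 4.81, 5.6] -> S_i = 2.44 + 0.79*i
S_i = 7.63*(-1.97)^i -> [7.63, -15.03, 29.61, -58.33, 114.92]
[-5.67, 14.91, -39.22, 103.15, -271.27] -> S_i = -5.67*(-2.63)^i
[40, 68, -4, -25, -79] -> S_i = Random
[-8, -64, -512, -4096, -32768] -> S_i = -8*8^i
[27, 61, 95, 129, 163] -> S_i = 27 + 34*i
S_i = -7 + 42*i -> [-7, 35, 77, 119, 161]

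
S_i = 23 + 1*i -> [23, 24, 25, 26, 27]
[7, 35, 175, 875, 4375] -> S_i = 7*5^i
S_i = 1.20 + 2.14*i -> [1.2, 3.34, 5.48, 7.62, 9.76]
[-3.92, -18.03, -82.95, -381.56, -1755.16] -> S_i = -3.92*4.60^i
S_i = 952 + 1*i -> [952, 953, 954, 955, 956]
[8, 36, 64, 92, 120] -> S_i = 8 + 28*i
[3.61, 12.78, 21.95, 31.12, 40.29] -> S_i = 3.61 + 9.17*i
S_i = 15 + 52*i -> [15, 67, 119, 171, 223]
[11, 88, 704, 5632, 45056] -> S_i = 11*8^i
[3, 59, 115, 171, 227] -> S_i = 3 + 56*i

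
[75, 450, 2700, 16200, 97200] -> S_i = 75*6^i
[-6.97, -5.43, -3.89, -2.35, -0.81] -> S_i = -6.97 + 1.54*i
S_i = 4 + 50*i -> [4, 54, 104, 154, 204]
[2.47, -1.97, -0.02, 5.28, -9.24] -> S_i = Random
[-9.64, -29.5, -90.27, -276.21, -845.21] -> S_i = -9.64*3.06^i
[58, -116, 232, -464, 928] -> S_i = 58*-2^i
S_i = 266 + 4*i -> [266, 270, 274, 278, 282]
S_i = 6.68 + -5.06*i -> [6.68, 1.62, -3.44, -8.5, -13.56]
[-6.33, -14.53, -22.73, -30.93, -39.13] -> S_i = -6.33 + -8.20*i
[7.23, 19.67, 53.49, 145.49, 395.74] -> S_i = 7.23*2.72^i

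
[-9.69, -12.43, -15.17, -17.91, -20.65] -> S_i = -9.69 + -2.74*i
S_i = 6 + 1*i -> [6, 7, 8, 9, 10]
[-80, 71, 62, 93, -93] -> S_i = Random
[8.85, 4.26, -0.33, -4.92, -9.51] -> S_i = 8.85 + -4.59*i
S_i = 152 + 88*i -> [152, 240, 328, 416, 504]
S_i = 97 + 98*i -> [97, 195, 293, 391, 489]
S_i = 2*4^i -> [2, 8, 32, 128, 512]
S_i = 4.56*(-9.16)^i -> [4.56, -41.77, 382.61, -3504.7, 32103.08]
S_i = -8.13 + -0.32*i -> [-8.13, -8.45, -8.77, -9.09, -9.41]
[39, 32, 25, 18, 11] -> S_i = 39 + -7*i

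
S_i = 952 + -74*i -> [952, 878, 804, 730, 656]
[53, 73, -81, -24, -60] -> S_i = Random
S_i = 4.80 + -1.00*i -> [4.8, 3.8, 2.8, 1.8, 0.8]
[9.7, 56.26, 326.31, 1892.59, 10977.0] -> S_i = 9.70*5.80^i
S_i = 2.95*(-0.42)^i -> [2.95, -1.24, 0.52, -0.22, 0.09]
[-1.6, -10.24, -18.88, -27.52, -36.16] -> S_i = -1.60 + -8.64*i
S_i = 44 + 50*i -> [44, 94, 144, 194, 244]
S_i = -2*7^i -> [-2, -14, -98, -686, -4802]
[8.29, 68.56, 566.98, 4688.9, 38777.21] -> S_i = 8.29*8.27^i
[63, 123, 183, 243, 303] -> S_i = 63 + 60*i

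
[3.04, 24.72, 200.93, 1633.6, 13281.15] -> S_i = 3.04*8.13^i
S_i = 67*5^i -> [67, 335, 1675, 8375, 41875]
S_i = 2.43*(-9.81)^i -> [2.43, -23.84, 233.85, -2294.11, 22505.17]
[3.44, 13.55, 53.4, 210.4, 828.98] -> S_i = 3.44*3.94^i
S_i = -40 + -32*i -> [-40, -72, -104, -136, -168]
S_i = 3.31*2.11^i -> [3.31, 6.98, 14.74, 31.09, 65.61]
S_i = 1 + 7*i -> [1, 8, 15, 22, 29]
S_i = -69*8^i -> [-69, -552, -4416, -35328, -282624]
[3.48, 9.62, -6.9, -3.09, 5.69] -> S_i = Random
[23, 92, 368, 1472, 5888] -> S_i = 23*4^i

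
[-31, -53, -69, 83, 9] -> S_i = Random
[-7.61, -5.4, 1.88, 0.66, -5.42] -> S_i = Random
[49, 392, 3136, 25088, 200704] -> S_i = 49*8^i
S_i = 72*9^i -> [72, 648, 5832, 52488, 472392]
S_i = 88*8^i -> [88, 704, 5632, 45056, 360448]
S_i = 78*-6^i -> [78, -468, 2808, -16848, 101088]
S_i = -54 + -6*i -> [-54, -60, -66, -72, -78]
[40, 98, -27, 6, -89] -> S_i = Random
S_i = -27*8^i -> [-27, -216, -1728, -13824, -110592]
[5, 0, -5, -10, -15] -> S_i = 5 + -5*i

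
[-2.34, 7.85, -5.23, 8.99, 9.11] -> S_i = Random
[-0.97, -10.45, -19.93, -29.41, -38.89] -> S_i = -0.97 + -9.48*i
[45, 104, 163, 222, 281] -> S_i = 45 + 59*i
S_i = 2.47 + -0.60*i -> [2.47, 1.87, 1.27, 0.67, 0.07]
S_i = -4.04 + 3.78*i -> [-4.04, -0.26, 3.52, 7.3, 11.08]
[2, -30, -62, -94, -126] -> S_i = 2 + -32*i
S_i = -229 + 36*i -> [-229, -193, -157, -121, -85]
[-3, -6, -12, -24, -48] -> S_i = -3*2^i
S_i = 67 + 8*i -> [67, 75, 83, 91, 99]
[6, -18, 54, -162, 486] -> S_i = 6*-3^i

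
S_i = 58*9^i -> [58, 522, 4698, 42282, 380538]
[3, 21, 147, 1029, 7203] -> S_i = 3*7^i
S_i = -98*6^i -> [-98, -588, -3528, -21168, -127008]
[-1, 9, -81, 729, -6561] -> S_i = -1*-9^i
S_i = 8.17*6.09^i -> [8.17, 49.76, 303.01, 1845.33, 11238.06]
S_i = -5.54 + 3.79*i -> [-5.54, -1.75, 2.04, 5.83, 9.62]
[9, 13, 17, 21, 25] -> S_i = 9 + 4*i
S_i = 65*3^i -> [65, 195, 585, 1755, 5265]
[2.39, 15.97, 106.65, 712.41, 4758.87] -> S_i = 2.39*6.68^i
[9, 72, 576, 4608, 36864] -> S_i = 9*8^i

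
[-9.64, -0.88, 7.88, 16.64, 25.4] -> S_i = -9.64 + 8.76*i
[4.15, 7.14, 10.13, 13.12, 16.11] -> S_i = 4.15 + 2.99*i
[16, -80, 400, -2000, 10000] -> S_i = 16*-5^i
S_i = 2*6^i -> [2, 12, 72, 432, 2592]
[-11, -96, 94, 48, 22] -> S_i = Random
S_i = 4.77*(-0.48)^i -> [4.77, -2.29, 1.1, -0.53, 0.25]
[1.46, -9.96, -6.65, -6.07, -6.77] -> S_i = Random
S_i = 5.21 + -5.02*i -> [5.21, 0.19, -4.83, -9.85, -14.87]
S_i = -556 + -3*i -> [-556, -559, -562, -565, -568]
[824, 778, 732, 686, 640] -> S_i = 824 + -46*i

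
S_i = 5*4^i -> [5, 20, 80, 320, 1280]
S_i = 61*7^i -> [61, 427, 2989, 20923, 146461]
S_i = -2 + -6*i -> [-2, -8, -14, -20, -26]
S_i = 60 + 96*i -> [60, 156, 252, 348, 444]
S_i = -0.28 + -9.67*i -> [-0.28, -9.95, -19.62, -29.29, -38.96]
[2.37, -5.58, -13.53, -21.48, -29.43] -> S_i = 2.37 + -7.95*i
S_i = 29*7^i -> [29, 203, 1421, 9947, 69629]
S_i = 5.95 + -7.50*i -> [5.95, -1.55, -9.05, -16.55, -24.05]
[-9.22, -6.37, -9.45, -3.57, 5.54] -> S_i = Random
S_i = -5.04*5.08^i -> [-5.04, -25.6, -130.06, -660.73, -3356.49]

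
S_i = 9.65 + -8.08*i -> [9.65, 1.57, -6.51, -14.59, -22.67]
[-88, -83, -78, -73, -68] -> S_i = -88 + 5*i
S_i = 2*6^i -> [2, 12, 72, 432, 2592]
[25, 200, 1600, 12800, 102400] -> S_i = 25*8^i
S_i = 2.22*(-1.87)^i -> [2.22, -4.15, 7.76, -14.52, 27.15]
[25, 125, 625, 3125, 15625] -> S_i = 25*5^i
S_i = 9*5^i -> [9, 45, 225, 1125, 5625]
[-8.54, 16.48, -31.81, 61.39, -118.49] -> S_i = -8.54*(-1.93)^i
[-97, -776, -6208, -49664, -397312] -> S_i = -97*8^i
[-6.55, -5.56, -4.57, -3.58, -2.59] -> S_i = -6.55 + 0.99*i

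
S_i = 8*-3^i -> [8, -24, 72, -216, 648]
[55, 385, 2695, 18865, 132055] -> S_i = 55*7^i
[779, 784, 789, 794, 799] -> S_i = 779 + 5*i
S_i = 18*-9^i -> [18, -162, 1458, -13122, 118098]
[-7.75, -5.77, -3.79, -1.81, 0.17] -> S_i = -7.75 + 1.98*i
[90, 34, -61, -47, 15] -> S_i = Random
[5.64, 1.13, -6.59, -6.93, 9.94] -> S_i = Random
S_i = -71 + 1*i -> [-71, -70, -69, -68, -67]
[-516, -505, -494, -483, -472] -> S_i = -516 + 11*i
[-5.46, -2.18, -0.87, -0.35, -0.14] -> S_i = -5.46*0.40^i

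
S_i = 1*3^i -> [1, 3, 9, 27, 81]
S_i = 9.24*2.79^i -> [9.24, 25.78, 71.93, 200.67, 559.87]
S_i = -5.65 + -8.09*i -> [-5.65, -13.74, -21.83, -29.92, -38.01]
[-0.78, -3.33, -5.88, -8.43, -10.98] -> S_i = -0.78 + -2.55*i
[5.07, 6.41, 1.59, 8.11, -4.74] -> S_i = Random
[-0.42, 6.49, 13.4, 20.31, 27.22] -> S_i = -0.42 + 6.91*i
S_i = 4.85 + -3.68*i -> [4.85, 1.17, -2.51, -6.19, -9.87]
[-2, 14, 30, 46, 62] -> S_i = -2 + 16*i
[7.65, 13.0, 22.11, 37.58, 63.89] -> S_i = 7.65*1.70^i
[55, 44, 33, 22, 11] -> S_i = 55 + -11*i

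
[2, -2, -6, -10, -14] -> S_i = 2 + -4*i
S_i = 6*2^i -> [6, 12, 24, 48, 96]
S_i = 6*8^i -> [6, 48, 384, 3072, 24576]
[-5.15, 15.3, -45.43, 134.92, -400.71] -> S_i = -5.15*(-2.97)^i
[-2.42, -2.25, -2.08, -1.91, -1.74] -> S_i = -2.42 + 0.17*i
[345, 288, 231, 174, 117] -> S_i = 345 + -57*i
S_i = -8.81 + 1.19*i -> [-8.81, -7.62, -6.43, -5.24, -4.05]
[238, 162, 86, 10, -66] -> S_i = 238 + -76*i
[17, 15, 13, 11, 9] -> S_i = 17 + -2*i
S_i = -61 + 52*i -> [-61, -9, 43, 95, 147]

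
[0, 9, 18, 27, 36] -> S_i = 0 + 9*i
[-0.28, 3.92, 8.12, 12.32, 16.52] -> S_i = -0.28 + 4.20*i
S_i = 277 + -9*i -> [277, 268, 259, 250, 241]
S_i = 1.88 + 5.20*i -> [1.88, 7.08, 12.28, 17.48, 22.68]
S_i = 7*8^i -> [7, 56, 448, 3584, 28672]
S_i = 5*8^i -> [5, 40, 320, 2560, 20480]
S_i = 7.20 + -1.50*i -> [7.2, 5.7, 4.2, 2.7, 1.2]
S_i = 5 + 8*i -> [5, 13, 21, 29, 37]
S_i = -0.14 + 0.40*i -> [-0.14, 0.26, 0.66, 1.06, 1.46]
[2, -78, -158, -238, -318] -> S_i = 2 + -80*i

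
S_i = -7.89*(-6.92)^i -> [-7.89, 54.6, -377.82, 2614.54, -18092.62]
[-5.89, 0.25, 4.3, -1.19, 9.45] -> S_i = Random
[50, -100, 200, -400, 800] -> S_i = 50*-2^i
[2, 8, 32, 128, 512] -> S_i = 2*4^i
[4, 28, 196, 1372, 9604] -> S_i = 4*7^i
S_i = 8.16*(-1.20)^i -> [8.16, -9.79, 11.75, -14.1, 16.92]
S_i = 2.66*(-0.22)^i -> [2.66, -0.59, 0.13, -0.03, 0.01]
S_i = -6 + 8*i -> [-6, 2, 10, 18, 26]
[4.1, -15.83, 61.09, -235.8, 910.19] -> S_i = 4.10*(-3.86)^i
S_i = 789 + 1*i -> [789, 790, 791, 792, 793]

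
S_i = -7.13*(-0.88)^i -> [-7.13, 6.27, -5.52, 4.86, -4.28]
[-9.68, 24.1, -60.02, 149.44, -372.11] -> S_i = -9.68*(-2.49)^i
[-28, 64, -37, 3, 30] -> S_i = Random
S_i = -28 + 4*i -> [-28, -24, -20, -16, -12]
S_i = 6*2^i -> [6, 12, 24, 48, 96]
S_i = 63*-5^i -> [63, -315, 1575, -7875, 39375]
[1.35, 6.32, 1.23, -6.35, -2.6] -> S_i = Random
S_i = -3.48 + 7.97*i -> [-3.48, 4.49, 12.46, 20.43, 28.4]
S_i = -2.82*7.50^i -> [-2.82, -21.15, -158.62, -1189.69, -8922.66]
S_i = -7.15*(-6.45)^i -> [-7.15, 46.12, -297.46, 1918.6, -12374.99]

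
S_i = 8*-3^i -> [8, -24, 72, -216, 648]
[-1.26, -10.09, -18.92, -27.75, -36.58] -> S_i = -1.26 + -8.83*i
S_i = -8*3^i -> [-8, -24, -72, -216, -648]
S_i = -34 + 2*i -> [-34, -32, -30, -28, -26]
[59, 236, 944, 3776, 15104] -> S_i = 59*4^i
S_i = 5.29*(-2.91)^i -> [5.29, -15.39, 44.8, -130.36, 379.34]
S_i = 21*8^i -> [21, 168, 1344, 10752, 86016]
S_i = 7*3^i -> [7, 21, 63, 189, 567]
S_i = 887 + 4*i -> [887, 891, 895, 899, 903]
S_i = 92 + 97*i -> [92, 189, 286, 383, 480]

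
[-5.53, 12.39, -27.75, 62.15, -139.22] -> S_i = -5.53*(-2.24)^i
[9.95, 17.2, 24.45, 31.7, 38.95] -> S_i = 9.95 + 7.25*i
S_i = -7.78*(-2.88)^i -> [-7.78, 22.41, -64.53, 185.85, -535.24]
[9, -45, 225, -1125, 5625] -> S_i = 9*-5^i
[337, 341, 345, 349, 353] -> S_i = 337 + 4*i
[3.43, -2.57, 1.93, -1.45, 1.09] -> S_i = 3.43*(-0.75)^i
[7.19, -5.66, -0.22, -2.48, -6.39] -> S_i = Random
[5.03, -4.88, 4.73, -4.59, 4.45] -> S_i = 5.03*(-0.97)^i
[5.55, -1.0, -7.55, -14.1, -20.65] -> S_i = 5.55 + -6.55*i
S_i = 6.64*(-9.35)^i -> [6.64, -62.08, 580.49, -5427.54, 50747.48]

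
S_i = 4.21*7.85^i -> [4.21, 33.05, 259.43, 2036.53, 15986.77]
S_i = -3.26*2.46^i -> [-3.26, -8.02, -19.73, -48.53, -119.39]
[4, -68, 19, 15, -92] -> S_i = Random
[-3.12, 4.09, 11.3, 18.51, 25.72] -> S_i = -3.12 + 7.21*i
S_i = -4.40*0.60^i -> [-4.4, -2.64, -1.58, -0.95, -0.57]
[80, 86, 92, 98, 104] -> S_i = 80 + 6*i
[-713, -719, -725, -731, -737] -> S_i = -713 + -6*i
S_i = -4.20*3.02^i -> [-4.2, -12.68, -38.31, -115.68, -349.36]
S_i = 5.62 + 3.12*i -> [5.62, 8.74, 11.86, 14.98, 18.1]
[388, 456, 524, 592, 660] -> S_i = 388 + 68*i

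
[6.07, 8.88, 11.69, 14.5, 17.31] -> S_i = 6.07 + 2.81*i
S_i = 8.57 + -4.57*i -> [8.57, 4.0, -0.57, -5.14, -9.71]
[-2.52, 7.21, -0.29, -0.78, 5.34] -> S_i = Random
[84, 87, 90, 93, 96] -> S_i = 84 + 3*i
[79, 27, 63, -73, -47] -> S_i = Random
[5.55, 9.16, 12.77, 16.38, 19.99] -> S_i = 5.55 + 3.61*i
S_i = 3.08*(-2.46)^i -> [3.08, -7.58, 18.64, -45.85, 112.8]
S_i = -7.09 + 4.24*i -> [-7.09, -2.85, 1.39, 5.63, 9.87]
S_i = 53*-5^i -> [53, -265, 1325, -6625, 33125]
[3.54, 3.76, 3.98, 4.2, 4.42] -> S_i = 3.54 + 0.22*i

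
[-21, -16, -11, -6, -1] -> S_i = -21 + 5*i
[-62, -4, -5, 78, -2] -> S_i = Random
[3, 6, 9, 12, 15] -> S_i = 3 + 3*i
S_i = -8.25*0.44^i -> [-8.25, -3.63, -1.6, -0.7, -0.31]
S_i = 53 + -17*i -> [53, 36, 19, 2, -15]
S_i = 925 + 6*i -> [925, 931, 937, 943, 949]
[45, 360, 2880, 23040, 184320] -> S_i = 45*8^i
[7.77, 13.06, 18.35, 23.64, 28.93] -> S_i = 7.77 + 5.29*i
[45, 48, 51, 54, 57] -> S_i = 45 + 3*i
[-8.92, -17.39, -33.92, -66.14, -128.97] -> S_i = -8.92*1.95^i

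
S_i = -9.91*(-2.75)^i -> [-9.91, 27.25, -74.94, 206.1, -566.77]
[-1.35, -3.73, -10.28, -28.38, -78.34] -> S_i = -1.35*2.76^i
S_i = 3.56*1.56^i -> [3.56, 5.55, 8.66, 13.52, 21.08]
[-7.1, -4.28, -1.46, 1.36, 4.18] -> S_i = -7.10 + 2.82*i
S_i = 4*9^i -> [4, 36, 324, 2916, 26244]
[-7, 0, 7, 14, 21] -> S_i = -7 + 7*i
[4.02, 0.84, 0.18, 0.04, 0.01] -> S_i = 4.02*0.21^i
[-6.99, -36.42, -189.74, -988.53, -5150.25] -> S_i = -6.99*5.21^i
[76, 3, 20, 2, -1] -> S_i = Random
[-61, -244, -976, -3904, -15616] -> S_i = -61*4^i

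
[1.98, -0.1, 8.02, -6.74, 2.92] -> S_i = Random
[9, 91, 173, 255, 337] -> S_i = 9 + 82*i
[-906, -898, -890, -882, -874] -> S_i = -906 + 8*i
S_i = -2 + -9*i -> [-2, -11, -20, -29, -38]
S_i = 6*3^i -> [6, 18, 54, 162, 486]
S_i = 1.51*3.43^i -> [1.51, 5.18, 17.76, 60.93, 209.0]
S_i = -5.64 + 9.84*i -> [-5.64, 4.2, 14.04, 23.88, 33.72]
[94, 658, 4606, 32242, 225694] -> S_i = 94*7^i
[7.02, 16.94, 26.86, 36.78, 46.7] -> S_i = 7.02 + 9.92*i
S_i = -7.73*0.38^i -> [-7.73, -2.94, -1.12, -0.42, -0.16]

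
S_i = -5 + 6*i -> [-5, 1, 7, 13, 19]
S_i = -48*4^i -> [-48, -192, -768, -3072, -12288]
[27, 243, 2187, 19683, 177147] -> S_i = 27*9^i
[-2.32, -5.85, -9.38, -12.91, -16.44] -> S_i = -2.32 + -3.53*i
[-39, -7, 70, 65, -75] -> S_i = Random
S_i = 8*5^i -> [8, 40, 200, 1000, 5000]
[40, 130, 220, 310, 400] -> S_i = 40 + 90*i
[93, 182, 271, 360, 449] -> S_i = 93 + 89*i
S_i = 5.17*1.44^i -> [5.17, 7.44, 10.72, 15.44, 22.23]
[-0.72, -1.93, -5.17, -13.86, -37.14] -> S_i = -0.72*2.68^i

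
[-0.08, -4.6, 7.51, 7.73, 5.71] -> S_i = Random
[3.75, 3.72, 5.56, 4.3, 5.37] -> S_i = Random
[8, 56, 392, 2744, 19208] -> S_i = 8*7^i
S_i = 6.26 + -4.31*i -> [6.26, 1.95, -2.36, -6.67, -10.98]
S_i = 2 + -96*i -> [2, -94, -190, -286, -382]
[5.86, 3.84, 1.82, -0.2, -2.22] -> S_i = 5.86 + -2.02*i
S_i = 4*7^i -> [4, 28, 196, 1372, 9604]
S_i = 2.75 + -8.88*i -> [2.75, -6.13, -15.01, -23.89, -32.77]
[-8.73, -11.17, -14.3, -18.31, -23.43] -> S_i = -8.73*1.28^i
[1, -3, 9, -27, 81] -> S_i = 1*-3^i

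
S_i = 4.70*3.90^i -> [4.7, 18.33, 71.49, 278.8, 1087.32]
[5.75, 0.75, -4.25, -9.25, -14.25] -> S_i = 5.75 + -5.00*i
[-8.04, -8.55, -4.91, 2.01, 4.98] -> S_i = Random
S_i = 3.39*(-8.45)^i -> [3.39, -28.65, 242.05, -2045.36, 17283.29]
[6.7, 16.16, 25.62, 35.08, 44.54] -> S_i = 6.70 + 9.46*i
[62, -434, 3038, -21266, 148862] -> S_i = 62*-7^i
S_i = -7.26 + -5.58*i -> [-7.26, -12.84, -18.42, -24.0, -29.58]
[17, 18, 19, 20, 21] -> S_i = 17 + 1*i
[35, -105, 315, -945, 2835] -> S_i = 35*-3^i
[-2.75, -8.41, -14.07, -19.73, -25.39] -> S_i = -2.75 + -5.66*i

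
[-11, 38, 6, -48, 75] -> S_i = Random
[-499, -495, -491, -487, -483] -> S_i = -499 + 4*i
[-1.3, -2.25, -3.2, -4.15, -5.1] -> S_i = -1.30 + -0.95*i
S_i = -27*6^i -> [-27, -162, -972, -5832, -34992]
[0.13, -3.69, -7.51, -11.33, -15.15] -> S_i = 0.13 + -3.82*i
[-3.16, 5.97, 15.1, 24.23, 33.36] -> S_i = -3.16 + 9.13*i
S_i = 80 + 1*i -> [80, 81, 82, 83, 84]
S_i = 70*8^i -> [70, 560, 4480, 35840, 286720]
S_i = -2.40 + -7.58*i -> [-2.4, -9.98, -17.56, -25.14, -32.72]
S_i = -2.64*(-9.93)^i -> [-2.64, 26.22, -260.32, 2584.95, -25668.53]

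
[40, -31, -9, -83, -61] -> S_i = Random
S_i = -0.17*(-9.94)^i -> [-0.17, 1.69, -16.8, 166.96, -1659.57]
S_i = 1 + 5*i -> [1, 6, 11, 16, 21]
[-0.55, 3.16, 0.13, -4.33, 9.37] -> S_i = Random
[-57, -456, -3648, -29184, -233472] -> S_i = -57*8^i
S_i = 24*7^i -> [24, 168, 1176, 8232, 57624]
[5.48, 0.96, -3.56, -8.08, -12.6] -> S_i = 5.48 + -4.52*i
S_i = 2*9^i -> [2, 18, 162, 1458, 13122]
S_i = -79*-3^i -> [-79, 237, -711, 2133, -6399]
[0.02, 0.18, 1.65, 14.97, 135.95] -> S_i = 0.02*9.08^i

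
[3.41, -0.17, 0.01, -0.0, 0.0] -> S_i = 3.41*(-0.05)^i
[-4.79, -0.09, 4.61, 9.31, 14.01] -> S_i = -4.79 + 4.70*i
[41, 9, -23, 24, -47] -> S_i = Random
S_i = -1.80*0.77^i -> [-1.8, -1.39, -1.07, -0.82, -0.63]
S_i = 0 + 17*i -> [0, 17, 34, 51, 68]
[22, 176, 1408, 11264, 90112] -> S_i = 22*8^i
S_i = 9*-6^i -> [9, -54, 324, -1944, 11664]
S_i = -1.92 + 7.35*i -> [-1.92, 5.43, 12.78, 20.13, 27.48]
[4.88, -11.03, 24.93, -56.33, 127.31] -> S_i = 4.88*(-2.26)^i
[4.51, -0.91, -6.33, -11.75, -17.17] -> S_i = 4.51 + -5.42*i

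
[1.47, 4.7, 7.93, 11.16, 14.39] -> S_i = 1.47 + 3.23*i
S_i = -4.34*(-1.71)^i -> [-4.34, 7.42, -12.69, 21.7, -37.11]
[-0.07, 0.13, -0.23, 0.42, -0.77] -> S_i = -0.07*(-1.82)^i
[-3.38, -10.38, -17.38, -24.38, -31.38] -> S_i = -3.38 + -7.00*i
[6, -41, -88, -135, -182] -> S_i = 6 + -47*i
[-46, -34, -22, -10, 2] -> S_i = -46 + 12*i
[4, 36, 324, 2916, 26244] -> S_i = 4*9^i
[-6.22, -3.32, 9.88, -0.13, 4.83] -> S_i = Random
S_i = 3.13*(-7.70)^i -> [3.13, -24.1, 185.58, -1428.95, 11002.9]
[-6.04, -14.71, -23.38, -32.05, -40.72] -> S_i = -6.04 + -8.67*i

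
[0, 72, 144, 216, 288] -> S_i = 0 + 72*i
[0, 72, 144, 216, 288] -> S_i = 0 + 72*i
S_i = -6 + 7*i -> [-6, 1, 8, 15, 22]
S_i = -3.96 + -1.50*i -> [-3.96, -5.46, -6.96, -8.46, -9.96]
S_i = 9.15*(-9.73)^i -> [9.15, -89.03, 866.26, -8428.68, 82011.07]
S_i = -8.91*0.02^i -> [-8.91, -0.18, -0.0, -0.0, -0.0]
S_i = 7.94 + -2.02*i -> [7.94, 5.92, 3.9, 1.88, -0.14]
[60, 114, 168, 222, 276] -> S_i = 60 + 54*i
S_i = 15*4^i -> [15, 60, 240, 960, 3840]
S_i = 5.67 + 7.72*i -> [5.67, 13.39, 21.11, 28.83, 36.55]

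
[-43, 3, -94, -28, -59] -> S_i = Random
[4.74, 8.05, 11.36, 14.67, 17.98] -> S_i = 4.74 + 3.31*i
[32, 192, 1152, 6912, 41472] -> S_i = 32*6^i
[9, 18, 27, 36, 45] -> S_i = 9 + 9*i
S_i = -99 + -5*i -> [-99, -104, -109, -114, -119]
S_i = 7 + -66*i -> [7, -59, -125, -191, -257]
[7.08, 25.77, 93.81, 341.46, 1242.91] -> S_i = 7.08*3.64^i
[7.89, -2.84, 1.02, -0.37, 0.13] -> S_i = 7.89*(-0.36)^i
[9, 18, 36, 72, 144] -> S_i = 9*2^i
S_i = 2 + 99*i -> [2, 101, 200, 299, 398]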